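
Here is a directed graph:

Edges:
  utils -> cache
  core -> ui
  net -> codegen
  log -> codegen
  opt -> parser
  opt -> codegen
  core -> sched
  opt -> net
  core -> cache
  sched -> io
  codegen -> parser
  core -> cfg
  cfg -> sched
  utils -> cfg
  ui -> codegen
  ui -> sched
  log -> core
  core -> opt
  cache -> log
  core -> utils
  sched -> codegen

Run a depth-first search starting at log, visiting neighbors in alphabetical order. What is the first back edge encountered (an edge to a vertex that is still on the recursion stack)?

DFS from log (visiting neighbors in alphabetical order); mark gray on enter, black on exit:
log gray
  codegen gray
    parser gray
    parser black
  codegen black
  core gray
    cache gray
      cache→log: log is gray → back edge
First back edge: cache → log.

cache->log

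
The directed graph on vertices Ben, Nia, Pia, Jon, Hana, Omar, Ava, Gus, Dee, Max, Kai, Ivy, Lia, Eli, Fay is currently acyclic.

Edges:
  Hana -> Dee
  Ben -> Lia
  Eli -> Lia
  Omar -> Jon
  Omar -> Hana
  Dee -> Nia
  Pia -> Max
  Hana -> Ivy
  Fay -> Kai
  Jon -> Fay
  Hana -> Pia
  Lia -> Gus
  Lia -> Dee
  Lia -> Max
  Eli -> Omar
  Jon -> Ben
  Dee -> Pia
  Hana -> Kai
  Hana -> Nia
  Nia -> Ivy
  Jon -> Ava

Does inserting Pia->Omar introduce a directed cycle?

Adding Pia→Omar creates a cycle iff Omar can already reach Pia.
Path from Omar: Omar → Hana → Pia.
So Omar → … → Pia → Omar is a cycle.

Yes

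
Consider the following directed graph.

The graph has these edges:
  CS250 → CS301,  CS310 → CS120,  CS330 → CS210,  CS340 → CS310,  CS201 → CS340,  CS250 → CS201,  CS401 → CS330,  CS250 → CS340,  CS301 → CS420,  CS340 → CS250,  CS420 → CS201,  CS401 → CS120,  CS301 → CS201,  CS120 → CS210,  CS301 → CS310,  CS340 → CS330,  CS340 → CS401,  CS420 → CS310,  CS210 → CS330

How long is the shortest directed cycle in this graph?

For each vertex v, BFS finds the shortest path from v back to v.
The shortest such closed walk is CS250 → CS340 → CS250, length 2.

2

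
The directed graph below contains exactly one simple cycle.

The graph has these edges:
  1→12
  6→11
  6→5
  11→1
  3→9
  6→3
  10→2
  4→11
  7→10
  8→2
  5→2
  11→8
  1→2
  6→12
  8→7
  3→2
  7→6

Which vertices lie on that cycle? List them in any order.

DFS with gray/black marking from 11:
11 gray
  1 gray
    12 gray
    12 black
    2 gray
    2 black
  1 black
  8 gray
    8→2: 2 black — skip
    7 gray
      6 gray
        6→11: 11 is gray → back edge
Back edge closes the cycle 11 → 8 → 7 → 6 → 11; its vertices are {6, 7, 8, 11}.

6, 7, 8, 11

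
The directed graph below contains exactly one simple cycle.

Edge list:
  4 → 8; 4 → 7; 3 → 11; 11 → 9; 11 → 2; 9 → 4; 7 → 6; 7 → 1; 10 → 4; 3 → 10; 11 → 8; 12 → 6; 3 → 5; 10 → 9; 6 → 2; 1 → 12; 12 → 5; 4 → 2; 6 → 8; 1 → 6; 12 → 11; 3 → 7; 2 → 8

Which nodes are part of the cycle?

1, 4, 7, 9, 11, 12

DFS with gray/black marking from 7:
7 gray
  1 gray
    6 gray
      8 gray
      8 black
      2 gray
        2→8: 8 black — skip
      2 black
    6 black
    12 gray
      12→6: 6 black — skip
      5 gray
      5 black
      11 gray
        11→8: 8 black — skip
        11→2: 2 black — skip
        9 gray
          4 gray
            4→8: 8 black — skip
            4→2: 2 black — skip
            4→7: 7 is gray → back edge
Back edge closes the cycle 7 → 1 → 12 → 11 → 9 → 4 → 7; its vertices are {1, 4, 7, 9, 11, 12}.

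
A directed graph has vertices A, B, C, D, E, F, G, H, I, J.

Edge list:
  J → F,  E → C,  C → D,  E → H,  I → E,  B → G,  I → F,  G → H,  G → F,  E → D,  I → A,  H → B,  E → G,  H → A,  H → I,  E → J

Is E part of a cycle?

E is on a cycle iff E can reach itself via ≥1 edge.
E → H → I → E — yes.

Yes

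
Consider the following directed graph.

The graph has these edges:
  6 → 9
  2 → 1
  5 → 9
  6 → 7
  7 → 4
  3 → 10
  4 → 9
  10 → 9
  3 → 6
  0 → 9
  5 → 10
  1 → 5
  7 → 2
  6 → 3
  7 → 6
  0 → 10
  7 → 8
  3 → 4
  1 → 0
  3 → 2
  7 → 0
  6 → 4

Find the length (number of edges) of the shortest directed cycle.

2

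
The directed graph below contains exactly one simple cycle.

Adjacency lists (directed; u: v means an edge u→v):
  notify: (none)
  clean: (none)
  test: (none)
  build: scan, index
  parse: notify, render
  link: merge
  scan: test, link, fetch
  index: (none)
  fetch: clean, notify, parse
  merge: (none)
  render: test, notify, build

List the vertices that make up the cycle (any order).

DFS with gray/black marking from scan:
scan gray
  test gray
  test black
  link gray
    merge gray
    merge black
  link black
  fetch gray
    clean gray
    clean black
    notify gray
    notify black
    parse gray
      parse→notify: notify black — skip
      render gray
        render→test: test black — skip
        render→notify: notify black — skip
        build gray
          build→scan: scan is gray → back edge
Back edge closes the cycle scan → fetch → parse → render → build → scan; its vertices are {scan, build, fetch, parse, render}.

scan, build, fetch, parse, render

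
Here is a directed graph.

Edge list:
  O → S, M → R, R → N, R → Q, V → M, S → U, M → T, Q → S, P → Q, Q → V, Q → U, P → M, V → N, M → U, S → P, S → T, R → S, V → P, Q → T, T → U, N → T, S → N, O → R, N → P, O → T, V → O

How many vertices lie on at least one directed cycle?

8

A vertex is on a directed cycle iff it belongs to a strongly connected component of size ≥ 2 (or has a self-loop).
The vertices on cycles are {M, N, O, P, Q, R, S, V} — 8 in total.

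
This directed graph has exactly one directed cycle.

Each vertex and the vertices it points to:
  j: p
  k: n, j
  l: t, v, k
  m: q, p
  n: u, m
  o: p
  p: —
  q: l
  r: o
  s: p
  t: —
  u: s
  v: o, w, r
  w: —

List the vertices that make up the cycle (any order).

k, l, m, n, q

DFS with gray/black marking from l:
l gray
  t gray
  t black
  v gray
    o gray
      p gray
      p black
    o black
    w gray
    w black
    r gray
      r→o: o black — skip
    r black
  v black
  k gray
    n gray
      u gray
        s gray
          s→p: p black — skip
        s black
      u black
      m gray
        q gray
          q→l: l is gray → back edge
Back edge closes the cycle l → k → n → m → q → l; its vertices are {k, l, m, n, q}.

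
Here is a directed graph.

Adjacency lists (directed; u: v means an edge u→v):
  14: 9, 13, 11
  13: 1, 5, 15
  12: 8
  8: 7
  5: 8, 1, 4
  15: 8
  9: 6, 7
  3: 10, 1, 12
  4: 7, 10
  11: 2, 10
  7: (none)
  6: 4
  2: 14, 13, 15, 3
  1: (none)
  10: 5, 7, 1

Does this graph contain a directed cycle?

DFS with white/gray/black marking, starting from 9:
9 gray
  6 gray
    4 gray
      7 gray
      7 black
      10 gray
        5 gray
          8 gray
            8→7: 7 black — skip
          8 black
          1 gray
          1 black
          5→4: 4 is gray → back edge
Back edge found, so a cycle exists: 4 → 10 → 5 → 4.

Yes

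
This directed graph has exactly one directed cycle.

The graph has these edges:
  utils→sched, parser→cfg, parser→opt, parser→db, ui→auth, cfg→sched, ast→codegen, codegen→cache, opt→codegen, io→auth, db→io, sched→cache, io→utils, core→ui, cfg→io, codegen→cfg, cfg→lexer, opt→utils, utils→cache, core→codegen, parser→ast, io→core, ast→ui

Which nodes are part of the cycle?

io, cfg, core, codegen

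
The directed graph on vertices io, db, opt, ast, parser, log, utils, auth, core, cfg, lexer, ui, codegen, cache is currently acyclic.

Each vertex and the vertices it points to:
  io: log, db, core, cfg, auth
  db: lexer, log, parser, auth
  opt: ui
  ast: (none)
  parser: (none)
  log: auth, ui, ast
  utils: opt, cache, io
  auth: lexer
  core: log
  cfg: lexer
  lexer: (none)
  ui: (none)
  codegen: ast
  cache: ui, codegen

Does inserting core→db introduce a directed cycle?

Adding core→db creates a cycle iff db can already reach core.
Explore from db: no path reaches core. The graph stays acyclic.

No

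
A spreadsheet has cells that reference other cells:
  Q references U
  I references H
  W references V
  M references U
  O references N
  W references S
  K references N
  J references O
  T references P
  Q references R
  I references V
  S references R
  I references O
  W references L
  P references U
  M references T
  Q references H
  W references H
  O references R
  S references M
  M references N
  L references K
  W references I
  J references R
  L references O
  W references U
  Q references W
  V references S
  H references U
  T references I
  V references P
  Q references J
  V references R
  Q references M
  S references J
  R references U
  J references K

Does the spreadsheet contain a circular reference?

DFS with white/gray/black marking, starting from P:
P gray
  U gray
  U black
P black
H gray
  H→U: U black — skip
H black
I gray
  V gray
    S gray
      R gray
        R→U: U black — skip
      R black
      M gray
        N gray
        N black
        T gray
          T→P: P black — skip
          T→I: I is gray → back edge
Back edge found, so a cycle exists: I → V → S → M → T → I.

Yes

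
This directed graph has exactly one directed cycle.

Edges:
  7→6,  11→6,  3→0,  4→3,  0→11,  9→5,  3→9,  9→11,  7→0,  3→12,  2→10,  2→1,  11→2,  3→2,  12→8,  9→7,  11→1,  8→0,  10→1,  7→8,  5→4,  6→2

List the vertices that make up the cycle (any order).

DFS with gray/black marking from 4:
4 gray
  3 gray
    12 gray
      8 gray
        0 gray
          11 gray
            1 gray
            1 black
            6 gray
              2 gray
                10 gray
                  10→1: 1 black — skip
                10 black
                2→1: 1 black — skip
              2 black
            6 black
            11→2: 2 black — skip
          11 black
        0 black
      8 black
    12 black
    3→0: 0 black — skip
    3→2: 2 black — skip
    9 gray
      5 gray
        5→4: 4 is gray → back edge
Back edge closes the cycle 4 → 3 → 9 → 5 → 4; its vertices are {3, 4, 5, 9}.

3, 4, 5, 9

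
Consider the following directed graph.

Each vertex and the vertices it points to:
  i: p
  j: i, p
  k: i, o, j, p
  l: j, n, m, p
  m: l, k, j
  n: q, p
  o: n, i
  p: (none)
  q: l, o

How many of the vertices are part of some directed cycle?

A vertex is on a directed cycle iff it belongs to a strongly connected component of size ≥ 2 (or has a self-loop).
The vertices on cycles are {k, l, m, n, o, q} — 6 in total.

6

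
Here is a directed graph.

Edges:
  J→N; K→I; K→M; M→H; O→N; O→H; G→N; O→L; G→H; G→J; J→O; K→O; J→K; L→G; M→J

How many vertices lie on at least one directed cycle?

6

A vertex is on a directed cycle iff it belongs to a strongly connected component of size ≥ 2 (or has a self-loop).
The vertices on cycles are {G, J, K, L, M, O} — 6 in total.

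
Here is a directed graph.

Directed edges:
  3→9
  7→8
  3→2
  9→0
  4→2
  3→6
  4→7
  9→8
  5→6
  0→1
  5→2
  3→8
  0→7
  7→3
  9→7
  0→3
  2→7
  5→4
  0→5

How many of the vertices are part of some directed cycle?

7

A vertex is on a directed cycle iff it belongs to a strongly connected component of size ≥ 2 (or has a self-loop).
The vertices on cycles are {0, 2, 3, 4, 5, 7, 9} — 7 in total.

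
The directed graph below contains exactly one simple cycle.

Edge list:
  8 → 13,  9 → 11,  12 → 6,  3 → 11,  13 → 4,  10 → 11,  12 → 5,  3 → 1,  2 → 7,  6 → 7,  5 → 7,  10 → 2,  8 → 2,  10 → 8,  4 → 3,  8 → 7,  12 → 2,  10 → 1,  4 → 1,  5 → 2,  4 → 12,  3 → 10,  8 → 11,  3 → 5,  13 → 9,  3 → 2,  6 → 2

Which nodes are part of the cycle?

3, 4, 8, 10, 13

DFS with gray/black marking from 13:
13 gray
  9 gray
    11 gray
    11 black
  9 black
  4 gray
    1 gray
    1 black
    3 gray
      5 gray
        2 gray
          7 gray
          7 black
        2 black
        5→7: 7 black — skip
      5 black
      3→1: 1 black — skip
      3→2: 2 black — skip
      3→11: 11 black — skip
      10 gray
        10→11: 11 black — skip
        10→2: 2 black — skip
        8 gray
          8→7: 7 black — skip
          8→13: 13 is gray → back edge
Back edge closes the cycle 13 → 4 → 3 → 10 → 8 → 13; its vertices are {3, 4, 8, 10, 13}.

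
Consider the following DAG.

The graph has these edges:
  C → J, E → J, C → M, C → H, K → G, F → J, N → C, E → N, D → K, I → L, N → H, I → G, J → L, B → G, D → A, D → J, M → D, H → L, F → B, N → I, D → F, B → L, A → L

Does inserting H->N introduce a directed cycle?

Yes

Adding H→N creates a cycle iff N can already reach H.
Path from N: N → H.
So N → … → H → N is a cycle.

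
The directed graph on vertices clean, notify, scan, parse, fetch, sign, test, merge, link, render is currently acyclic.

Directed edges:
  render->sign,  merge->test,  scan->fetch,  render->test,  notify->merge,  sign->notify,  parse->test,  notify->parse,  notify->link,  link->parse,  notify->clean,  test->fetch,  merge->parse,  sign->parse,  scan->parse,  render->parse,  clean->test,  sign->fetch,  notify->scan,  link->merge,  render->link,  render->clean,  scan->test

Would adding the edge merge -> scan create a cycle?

Adding merge→scan creates a cycle iff scan can already reach merge.
Explore from scan: no path reaches merge. The graph stays acyclic.

No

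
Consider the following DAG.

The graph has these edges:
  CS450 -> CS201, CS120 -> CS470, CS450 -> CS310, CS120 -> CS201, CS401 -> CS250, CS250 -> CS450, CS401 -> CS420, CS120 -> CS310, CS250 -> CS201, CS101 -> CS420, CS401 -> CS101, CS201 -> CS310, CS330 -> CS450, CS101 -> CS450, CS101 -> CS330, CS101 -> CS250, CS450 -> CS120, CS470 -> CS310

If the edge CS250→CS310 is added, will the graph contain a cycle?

No

Adding CS250→CS310 creates a cycle iff CS310 can already reach CS250.
Explore from CS310: no path reaches CS250. The graph stays acyclic.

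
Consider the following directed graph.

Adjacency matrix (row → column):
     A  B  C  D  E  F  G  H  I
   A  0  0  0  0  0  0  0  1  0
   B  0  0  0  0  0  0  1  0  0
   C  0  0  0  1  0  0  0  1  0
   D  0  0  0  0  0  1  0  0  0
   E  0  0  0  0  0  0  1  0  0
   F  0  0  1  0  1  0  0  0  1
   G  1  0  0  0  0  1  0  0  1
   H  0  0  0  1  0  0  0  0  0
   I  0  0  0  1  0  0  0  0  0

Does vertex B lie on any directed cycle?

No

B lies on a cycle iff there is a path from B back to itself.
Exploring from B, it never reaches itself; equivalently, its strongly connected component is a singleton.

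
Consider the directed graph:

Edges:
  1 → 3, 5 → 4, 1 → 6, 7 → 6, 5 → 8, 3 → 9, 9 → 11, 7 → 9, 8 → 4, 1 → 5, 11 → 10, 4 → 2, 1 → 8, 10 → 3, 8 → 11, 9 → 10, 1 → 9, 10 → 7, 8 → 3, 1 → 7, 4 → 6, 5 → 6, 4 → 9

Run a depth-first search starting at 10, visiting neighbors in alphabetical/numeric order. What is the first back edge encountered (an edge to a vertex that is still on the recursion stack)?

DFS from 10 (visiting neighbors in alphabetical/numeric order); mark gray on enter, black on exit:
10 gray
  3 gray
    9 gray
      9→10: 10 is gray → back edge
First back edge: 9 → 10.

9->10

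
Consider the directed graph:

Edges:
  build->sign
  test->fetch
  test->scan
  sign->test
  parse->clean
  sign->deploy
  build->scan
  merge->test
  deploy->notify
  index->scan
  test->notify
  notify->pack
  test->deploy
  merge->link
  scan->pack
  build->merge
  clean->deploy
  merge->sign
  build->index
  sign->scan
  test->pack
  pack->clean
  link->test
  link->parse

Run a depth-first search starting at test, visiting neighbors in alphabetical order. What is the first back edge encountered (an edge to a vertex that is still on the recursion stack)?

clean->deploy

DFS from test (visiting neighbors in alphabetical order); mark gray on enter, black on exit:
test gray
  deploy gray
    notify gray
      pack gray
        clean gray
          clean→deploy: deploy is gray → back edge
First back edge: clean → deploy.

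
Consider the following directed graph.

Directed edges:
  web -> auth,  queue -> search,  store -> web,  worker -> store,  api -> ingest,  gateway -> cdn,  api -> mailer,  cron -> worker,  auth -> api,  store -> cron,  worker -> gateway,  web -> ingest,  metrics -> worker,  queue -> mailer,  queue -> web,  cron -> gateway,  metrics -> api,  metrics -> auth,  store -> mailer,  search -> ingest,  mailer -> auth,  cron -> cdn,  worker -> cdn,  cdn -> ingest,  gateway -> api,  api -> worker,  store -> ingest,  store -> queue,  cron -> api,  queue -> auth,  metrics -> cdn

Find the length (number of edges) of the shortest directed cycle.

3

For each vertex v, BFS finds the shortest path from v back to v.
The shortest such closed walk is worker → gateway → api → worker, length 3.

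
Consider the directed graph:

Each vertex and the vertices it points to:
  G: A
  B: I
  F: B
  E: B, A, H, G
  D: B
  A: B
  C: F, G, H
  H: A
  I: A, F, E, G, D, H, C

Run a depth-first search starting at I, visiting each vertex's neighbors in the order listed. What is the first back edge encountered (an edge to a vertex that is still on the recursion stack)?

B→I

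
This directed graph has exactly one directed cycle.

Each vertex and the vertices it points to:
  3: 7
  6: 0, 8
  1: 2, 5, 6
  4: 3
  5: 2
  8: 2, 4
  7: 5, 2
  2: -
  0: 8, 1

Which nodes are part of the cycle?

0, 1, 6

DFS with gray/black marking from 1:
1 gray
  2 gray
  2 black
  5 gray
    5→2: 2 black — skip
  5 black
  6 gray
    0 gray
      8 gray
        8→2: 2 black — skip
        4 gray
          3 gray
            7 gray
              7→5: 5 black — skip
              7→2: 2 black — skip
            7 black
          3 black
        4 black
      8 black
      0→1: 1 is gray → back edge
Back edge closes the cycle 1 → 6 → 0 → 1; its vertices are {0, 1, 6}.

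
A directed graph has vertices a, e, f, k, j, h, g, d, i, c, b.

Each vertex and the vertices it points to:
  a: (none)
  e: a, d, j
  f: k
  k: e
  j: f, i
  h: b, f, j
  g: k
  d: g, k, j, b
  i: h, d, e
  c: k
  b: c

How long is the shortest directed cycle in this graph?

3

For each vertex v, BFS finds the shortest path from v back to v.
The shortest such closed walk is e → j → i → e, length 3.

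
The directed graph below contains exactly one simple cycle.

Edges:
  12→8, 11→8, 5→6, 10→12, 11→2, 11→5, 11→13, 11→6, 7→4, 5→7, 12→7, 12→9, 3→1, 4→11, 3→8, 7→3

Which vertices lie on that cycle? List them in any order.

DFS with gray/black marking from 7:
7 gray
  3 gray
    1 gray
    1 black
    8 gray
    8 black
  3 black
  4 gray
    11 gray
      11→8: 8 black — skip
      5 gray
        6 gray
        6 black
        5→7: 7 is gray → back edge
Back edge closes the cycle 7 → 4 → 11 → 5 → 7; its vertices are {4, 5, 7, 11}.

4, 5, 7, 11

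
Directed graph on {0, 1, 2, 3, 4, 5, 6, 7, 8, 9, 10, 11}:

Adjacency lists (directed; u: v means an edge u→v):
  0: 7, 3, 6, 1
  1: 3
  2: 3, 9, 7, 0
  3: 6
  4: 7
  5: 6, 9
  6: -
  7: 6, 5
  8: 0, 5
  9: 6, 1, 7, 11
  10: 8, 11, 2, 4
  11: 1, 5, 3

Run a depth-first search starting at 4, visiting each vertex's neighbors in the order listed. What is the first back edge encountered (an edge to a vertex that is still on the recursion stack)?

DFS from 4 (visiting each vertex's neighbors in the order listed); mark gray on enter, black on exit:
4 gray
  7 gray
    6 gray
    6 black
    5 gray
      5→6: 6 black — skip
      9 gray
        9→6: 6 black — skip
        1 gray
          3 gray
            3→6: 6 black — skip
          3 black
        1 black
        9→7: 7 is gray → back edge
First back edge: 9 → 7.

9->7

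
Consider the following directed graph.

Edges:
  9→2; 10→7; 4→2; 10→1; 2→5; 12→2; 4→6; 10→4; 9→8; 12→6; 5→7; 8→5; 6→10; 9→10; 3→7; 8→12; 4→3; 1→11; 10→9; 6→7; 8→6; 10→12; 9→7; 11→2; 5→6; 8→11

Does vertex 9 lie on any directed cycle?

Yes

9 is on a cycle iff 9 can reach itself via ≥1 edge.
9 → 10 → 9 — yes.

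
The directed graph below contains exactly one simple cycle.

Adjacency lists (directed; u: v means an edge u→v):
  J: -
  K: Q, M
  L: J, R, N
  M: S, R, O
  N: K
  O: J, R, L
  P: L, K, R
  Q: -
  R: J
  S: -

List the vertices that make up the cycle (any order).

K, L, M, N, O

DFS with gray/black marking from K:
K gray
  Q gray
  Q black
  M gray
    S gray
    S black
    R gray
      J gray
      J black
    R black
    O gray
      O→J: J black — skip
      O→R: R black — skip
      L gray
        L→J: J black — skip
        L→R: R black — skip
        N gray
          N→K: K is gray → back edge
Back edge closes the cycle K → M → O → L → N → K; its vertices are {K, L, M, N, O}.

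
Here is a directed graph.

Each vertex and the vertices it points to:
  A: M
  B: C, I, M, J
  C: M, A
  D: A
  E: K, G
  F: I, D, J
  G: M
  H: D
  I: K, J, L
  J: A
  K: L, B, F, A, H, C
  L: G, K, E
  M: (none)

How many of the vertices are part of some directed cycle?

6

A vertex is on a directed cycle iff it belongs to a strongly connected component of size ≥ 2 (or has a self-loop).
The vertices on cycles are {B, E, F, I, K, L} — 6 in total.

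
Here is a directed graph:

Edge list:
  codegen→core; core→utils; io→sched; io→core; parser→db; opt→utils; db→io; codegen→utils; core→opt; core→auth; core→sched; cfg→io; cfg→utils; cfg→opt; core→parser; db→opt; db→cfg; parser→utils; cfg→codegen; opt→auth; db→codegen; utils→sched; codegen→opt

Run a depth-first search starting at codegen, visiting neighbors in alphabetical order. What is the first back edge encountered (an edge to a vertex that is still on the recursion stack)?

cfg->codegen

DFS from codegen (visiting neighbors in alphabetical order); mark gray on enter, black on exit:
codegen gray
  core gray
    auth gray
    auth black
    opt gray
      opt→auth: auth black — skip
      utils gray
        sched gray
        sched black
      utils black
    opt black
    parser gray
      db gray
        cfg gray
          cfg→codegen: codegen is gray → back edge
First back edge: cfg → codegen.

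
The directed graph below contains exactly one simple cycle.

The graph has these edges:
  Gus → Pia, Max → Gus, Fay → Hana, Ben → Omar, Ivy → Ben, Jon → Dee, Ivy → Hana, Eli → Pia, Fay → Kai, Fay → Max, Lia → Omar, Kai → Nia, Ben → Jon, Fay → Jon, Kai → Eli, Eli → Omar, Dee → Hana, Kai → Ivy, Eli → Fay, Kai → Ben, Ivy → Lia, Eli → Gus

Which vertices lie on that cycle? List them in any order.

Eli, Fay, Kai

DFS with gray/black marking from Fay:
Fay gray
  Max gray
    Gus gray
      Pia gray
      Pia black
    Gus black
  Max black
  Jon gray
    Dee gray
      Hana gray
      Hana black
    Dee black
  Jon black
  Fay→Hana: Hana black — skip
  Kai gray
    Ivy gray
      Ben gray
        Omar gray
        Omar black
        Ben→Jon: Jon black — skip
      Ben black
      Ivy→Hana: Hana black — skip
      Lia gray
        Lia→Omar: Omar black — skip
      Lia black
    Ivy black
    Nia gray
    Nia black
    Eli gray
      Eli→Fay: Fay is gray → back edge
Back edge closes the cycle Fay → Kai → Eli → Fay; its vertices are {Eli, Fay, Kai}.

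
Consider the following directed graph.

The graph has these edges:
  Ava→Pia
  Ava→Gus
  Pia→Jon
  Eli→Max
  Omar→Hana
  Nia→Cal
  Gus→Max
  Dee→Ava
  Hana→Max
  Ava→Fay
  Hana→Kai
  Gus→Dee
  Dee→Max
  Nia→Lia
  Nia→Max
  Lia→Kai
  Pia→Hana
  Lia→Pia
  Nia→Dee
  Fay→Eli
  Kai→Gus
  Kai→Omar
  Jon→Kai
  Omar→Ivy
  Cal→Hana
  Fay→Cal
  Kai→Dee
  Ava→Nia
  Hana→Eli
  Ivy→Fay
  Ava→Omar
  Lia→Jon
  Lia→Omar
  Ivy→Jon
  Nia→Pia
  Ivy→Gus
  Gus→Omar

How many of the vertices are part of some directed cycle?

13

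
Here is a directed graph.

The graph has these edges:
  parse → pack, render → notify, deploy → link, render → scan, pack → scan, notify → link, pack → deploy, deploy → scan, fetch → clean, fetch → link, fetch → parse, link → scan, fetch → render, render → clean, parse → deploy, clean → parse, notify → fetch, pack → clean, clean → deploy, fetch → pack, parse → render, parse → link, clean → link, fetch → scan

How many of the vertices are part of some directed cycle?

6

A vertex is on a directed cycle iff it belongs to a strongly connected component of size ≥ 2 (or has a self-loop).
The vertices on cycles are {pack, clean, fetch, parse, notify, render} — 6 in total.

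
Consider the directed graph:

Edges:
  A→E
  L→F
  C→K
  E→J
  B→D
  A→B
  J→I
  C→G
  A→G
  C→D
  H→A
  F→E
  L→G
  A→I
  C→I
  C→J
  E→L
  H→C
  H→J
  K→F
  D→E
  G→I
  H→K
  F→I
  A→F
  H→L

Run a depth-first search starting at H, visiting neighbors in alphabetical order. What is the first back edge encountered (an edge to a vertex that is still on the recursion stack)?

DFS from H (visiting neighbors in alphabetical order); mark gray on enter, black on exit:
H gray
  A gray
    B gray
      D gray
        E gray
          J gray
            I gray
            I black
          J black
          L gray
            F gray
              F→E: E is gray → back edge
First back edge: F → E.

F->E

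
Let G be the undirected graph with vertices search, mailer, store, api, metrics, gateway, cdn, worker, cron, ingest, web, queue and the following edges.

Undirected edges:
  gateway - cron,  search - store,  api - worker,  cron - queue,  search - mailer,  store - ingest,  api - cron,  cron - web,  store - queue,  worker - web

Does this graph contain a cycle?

DFS, tracking each vertex's parent; an edge to a visited non-parent vertex closes a cycle.
Start from store:
visit store (parent –)
  visit queue (parent store)
    queue–store: parent, skip
    visit cron (parent queue)
      visit web (parent cron)
        visit worker (parent web)
          worker–web: parent, skip
          visit api (parent worker)
            api–worker: parent, skip
            api–cron: cron visited and ≠ parent → cycle
Cycle: cron – web – worker – api – cron.

Yes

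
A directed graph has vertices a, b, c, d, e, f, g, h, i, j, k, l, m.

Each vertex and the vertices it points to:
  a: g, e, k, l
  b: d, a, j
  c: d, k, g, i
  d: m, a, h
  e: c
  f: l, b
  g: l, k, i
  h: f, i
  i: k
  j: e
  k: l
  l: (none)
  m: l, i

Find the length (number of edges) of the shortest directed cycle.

4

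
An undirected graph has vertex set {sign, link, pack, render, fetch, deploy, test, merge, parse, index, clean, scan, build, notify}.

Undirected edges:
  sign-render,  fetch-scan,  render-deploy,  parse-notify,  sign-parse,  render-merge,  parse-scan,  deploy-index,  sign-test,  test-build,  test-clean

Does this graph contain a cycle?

DFS, tracking each vertex's parent; an edge to a visited non-parent vertex closes a cycle.
Start from index:
visit index (parent –)
  visit deploy (parent index)
    deploy–index: parent, skip
    visit render (parent deploy)
      visit sign (parent render)
        visit test (parent sign)
          visit build (parent test)
            build–test: parent, skip
          test–sign: parent, skip
          visit clean (parent test)
            clean–test: parent, skip
        sign–render: parent, skip
        visit parse (parent sign)
          parse–sign: parent, skip
          visit scan (parent parse)
            scan–parse: parent, skip
            visit fetch (parent scan)
              fetch–scan: parent, skip
          visit notify (parent parse)
            notify–parse: parent, skip
      render–deploy: parent, skip
      visit merge (parent render)
        merge–render: parent, skip
visit link (parent –)
visit pack (parent –)
No non-parent visited neighbor found — the graph is a forest.

No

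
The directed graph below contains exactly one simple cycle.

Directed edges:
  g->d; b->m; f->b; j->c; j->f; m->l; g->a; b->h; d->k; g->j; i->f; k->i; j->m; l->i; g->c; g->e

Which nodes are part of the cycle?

b, f, i, l, m

DFS with gray/black marking from f:
f gray
  b gray
    h gray
    h black
    m gray
      l gray
        i gray
          i→f: f is gray → back edge
Back edge closes the cycle f → b → m → l → i → f; its vertices are {b, f, i, l, m}.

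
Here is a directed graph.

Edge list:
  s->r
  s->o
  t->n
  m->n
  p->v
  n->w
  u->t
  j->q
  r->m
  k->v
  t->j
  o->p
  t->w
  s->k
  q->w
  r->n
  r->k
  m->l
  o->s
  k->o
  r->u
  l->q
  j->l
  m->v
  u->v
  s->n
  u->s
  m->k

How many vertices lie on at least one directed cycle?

6

A vertex is on a directed cycle iff it belongs to a strongly connected component of size ≥ 2 (or has a self-loop).
The vertices on cycles are {k, m, o, r, s, u} — 6 in total.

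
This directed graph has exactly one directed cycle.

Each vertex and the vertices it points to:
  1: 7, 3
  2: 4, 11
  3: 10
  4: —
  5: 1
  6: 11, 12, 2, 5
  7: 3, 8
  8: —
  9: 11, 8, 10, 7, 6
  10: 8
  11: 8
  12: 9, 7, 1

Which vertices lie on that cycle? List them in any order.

6, 9, 12

DFS with gray/black marking from 6:
6 gray
  11 gray
    8 gray
    8 black
  11 black
  12 gray
    9 gray
      9→11: 11 black — skip
      9→8: 8 black — skip
      10 gray
        10→8: 8 black — skip
      10 black
      7 gray
        3 gray
          3→10: 10 black — skip
        3 black
        7→8: 8 black — skip
      7 black
      9→6: 6 is gray → back edge
Back edge closes the cycle 6 → 12 → 9 → 6; its vertices are {6, 9, 12}.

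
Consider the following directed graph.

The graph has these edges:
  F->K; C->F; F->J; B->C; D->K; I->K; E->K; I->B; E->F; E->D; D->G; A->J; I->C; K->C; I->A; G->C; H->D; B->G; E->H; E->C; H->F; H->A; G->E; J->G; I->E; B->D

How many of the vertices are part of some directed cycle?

A vertex is on a directed cycle iff it belongs to a strongly connected component of size ≥ 2 (or has a self-loop).
The vertices on cycles are {A, C, D, E, F, G, H, J, K} — 9 in total.

9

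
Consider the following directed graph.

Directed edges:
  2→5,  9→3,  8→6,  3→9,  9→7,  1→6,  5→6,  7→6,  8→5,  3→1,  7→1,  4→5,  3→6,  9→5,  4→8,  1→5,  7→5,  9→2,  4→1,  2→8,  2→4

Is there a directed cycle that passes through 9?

Yes

9 is on a cycle iff 9 can reach itself via ≥1 edge.
9 → 3 → 9 — yes.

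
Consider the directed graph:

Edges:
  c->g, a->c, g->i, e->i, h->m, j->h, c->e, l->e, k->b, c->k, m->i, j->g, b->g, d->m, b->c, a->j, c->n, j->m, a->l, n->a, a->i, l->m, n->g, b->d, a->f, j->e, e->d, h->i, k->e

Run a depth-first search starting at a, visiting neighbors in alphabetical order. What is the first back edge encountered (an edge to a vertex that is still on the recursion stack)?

b→c

DFS from a (visiting neighbors in alphabetical order); mark gray on enter, black on exit:
a gray
  c gray
    e gray
      d gray
        m gray
          i gray
          i black
        m black
      d black
      e→i: i black — skip
    e black
    g gray
      g→i: i black — skip
    g black
    k gray
      b gray
        b→c: c is gray → back edge
First back edge: b → c.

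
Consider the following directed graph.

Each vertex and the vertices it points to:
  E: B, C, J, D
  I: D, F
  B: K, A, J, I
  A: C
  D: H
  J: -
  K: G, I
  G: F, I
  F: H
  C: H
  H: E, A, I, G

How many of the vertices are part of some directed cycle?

10

A vertex is on a directed cycle iff it belongs to a strongly connected component of size ≥ 2 (or has a self-loop).
The vertices on cycles are {A, B, C, D, E, F, G, H, I, K} — 10 in total.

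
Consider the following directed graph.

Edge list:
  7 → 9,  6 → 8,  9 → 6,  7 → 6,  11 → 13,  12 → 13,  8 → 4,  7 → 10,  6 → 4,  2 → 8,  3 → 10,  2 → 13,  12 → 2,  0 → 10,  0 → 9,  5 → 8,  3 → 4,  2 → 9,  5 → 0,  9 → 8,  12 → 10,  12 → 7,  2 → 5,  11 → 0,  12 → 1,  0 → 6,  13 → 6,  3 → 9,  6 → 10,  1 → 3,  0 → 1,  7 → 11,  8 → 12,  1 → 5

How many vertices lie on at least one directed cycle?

A vertex is on a directed cycle iff it belongs to a strongly connected component of size ≥ 2 (or has a self-loop).
The vertices on cycles are {0, 1, 2, 3, 5, 6, 7, 8, 9, 11, 12, 13} — 12 in total.

12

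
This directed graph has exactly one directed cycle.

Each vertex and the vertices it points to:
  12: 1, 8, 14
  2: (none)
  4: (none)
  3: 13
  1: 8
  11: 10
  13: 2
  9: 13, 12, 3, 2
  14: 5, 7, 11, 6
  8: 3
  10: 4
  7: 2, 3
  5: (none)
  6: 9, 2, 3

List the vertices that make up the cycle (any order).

DFS with gray/black marking from 12:
12 gray
  1 gray
    8 gray
      3 gray
        13 gray
          2 gray
          2 black
        13 black
      3 black
    8 black
  1 black
  12→8: 8 black — skip
  14 gray
    5 gray
    5 black
    7 gray
      7→2: 2 black — skip
      7→3: 3 black — skip
    7 black
    11 gray
      10 gray
        4 gray
        4 black
      10 black
    11 black
    6 gray
      9 gray
        9→13: 13 black — skip
        9→12: 12 is gray → back edge
Back edge closes the cycle 12 → 14 → 6 → 9 → 12; its vertices are {6, 9, 12, 14}.

6, 9, 12, 14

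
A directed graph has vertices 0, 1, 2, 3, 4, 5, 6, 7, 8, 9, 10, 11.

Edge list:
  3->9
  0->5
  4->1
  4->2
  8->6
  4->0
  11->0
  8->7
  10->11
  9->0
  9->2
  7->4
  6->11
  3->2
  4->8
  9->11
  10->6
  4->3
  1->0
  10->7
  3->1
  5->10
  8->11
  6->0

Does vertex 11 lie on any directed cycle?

11 is on a cycle iff 11 can reach itself via ≥1 edge.
11 → 0 → 5 → 10 → 11 — yes.

Yes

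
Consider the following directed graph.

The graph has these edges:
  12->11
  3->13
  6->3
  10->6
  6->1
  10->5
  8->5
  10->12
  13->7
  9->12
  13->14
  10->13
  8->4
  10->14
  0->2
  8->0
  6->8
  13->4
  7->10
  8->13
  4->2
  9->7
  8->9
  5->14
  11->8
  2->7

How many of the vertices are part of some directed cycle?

12

A vertex is on a directed cycle iff it belongs to a strongly connected component of size ≥ 2 (or has a self-loop).
The vertices on cycles are {0, 2, 3, 4, 6, 7, 8, 9, 10, 11, 12, 13} — 12 in total.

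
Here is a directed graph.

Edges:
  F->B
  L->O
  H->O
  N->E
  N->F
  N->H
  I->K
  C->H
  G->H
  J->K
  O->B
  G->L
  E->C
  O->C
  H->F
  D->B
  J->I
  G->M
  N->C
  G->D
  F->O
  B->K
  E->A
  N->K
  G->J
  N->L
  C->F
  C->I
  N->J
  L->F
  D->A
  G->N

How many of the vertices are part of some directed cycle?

4

A vertex is on a directed cycle iff it belongs to a strongly connected component of size ≥ 2 (or has a self-loop).
The vertices on cycles are {C, F, H, O} — 4 in total.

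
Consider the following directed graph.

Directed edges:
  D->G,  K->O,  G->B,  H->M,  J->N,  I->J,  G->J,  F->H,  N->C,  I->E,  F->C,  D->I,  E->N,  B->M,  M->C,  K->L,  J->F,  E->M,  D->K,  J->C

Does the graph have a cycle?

DFS with white/gray/black marking, starting from B:
B gray
  M gray
    C gray
    C black
  M black
B black
D gray
  K gray
    L gray
    L black
    O gray
    O black
  K black
  I gray
    J gray
      J→C: C black — skip
      N gray
        N→C: C black — skip
      N black
      F gray
        H gray
          H→M: M black — skip
        H black
        F→C: C black — skip
      F black
    J black
    E gray
      E→M: M black — skip
      E→N: N black — skip
    E black
  I black
  G gray
    G→B: B black — skip
    G→J: J black — skip
  G black
D black
Every edge goes to a white or black vertex — no back edge, so the graph is acyclic.

No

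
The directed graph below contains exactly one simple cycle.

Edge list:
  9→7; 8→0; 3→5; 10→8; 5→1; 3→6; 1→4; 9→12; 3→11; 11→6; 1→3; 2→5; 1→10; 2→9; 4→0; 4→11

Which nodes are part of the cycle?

DFS with gray/black marking from 5:
5 gray
  1 gray
    10 gray
      8 gray
        0 gray
        0 black
      8 black
    10 black
    3 gray
      6 gray
      6 black
      3→5: 5 is gray → back edge
Back edge closes the cycle 5 → 1 → 3 → 5; its vertices are {1, 3, 5}.

1, 3, 5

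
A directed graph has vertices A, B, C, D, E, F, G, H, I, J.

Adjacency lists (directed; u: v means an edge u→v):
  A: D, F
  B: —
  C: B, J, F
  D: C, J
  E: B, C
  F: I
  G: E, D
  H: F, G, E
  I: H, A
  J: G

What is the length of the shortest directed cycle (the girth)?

3

For each vertex v, BFS finds the shortest path from v back to v.
The shortest such closed walk is I → H → F → I, length 3.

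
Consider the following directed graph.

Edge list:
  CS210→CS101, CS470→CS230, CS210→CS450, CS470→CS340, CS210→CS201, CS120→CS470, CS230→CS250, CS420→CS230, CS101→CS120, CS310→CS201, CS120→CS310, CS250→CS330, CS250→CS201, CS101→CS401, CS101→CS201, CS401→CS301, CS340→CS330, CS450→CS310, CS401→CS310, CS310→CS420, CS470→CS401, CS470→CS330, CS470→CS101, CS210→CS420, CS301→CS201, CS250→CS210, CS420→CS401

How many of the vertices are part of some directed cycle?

10

A vertex is on a directed cycle iff it belongs to a strongly connected component of size ≥ 2 (or has a self-loop).
The vertices on cycles are {CS101, CS120, CS210, CS230, CS250, CS310, CS401, CS420, CS450, CS470} — 10 in total.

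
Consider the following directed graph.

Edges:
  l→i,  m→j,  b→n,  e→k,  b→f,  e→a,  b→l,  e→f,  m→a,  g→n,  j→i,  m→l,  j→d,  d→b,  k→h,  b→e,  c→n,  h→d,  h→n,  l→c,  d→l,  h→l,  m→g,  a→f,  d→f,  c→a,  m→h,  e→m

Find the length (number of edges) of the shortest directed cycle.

5

For each vertex v, BFS finds the shortest path from v back to v.
The shortest such closed walk is m → j → d → b → e → m, length 5.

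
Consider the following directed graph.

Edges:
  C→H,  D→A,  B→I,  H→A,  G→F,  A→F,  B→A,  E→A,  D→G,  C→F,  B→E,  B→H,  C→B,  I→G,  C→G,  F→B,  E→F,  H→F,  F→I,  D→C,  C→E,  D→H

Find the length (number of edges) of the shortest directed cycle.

3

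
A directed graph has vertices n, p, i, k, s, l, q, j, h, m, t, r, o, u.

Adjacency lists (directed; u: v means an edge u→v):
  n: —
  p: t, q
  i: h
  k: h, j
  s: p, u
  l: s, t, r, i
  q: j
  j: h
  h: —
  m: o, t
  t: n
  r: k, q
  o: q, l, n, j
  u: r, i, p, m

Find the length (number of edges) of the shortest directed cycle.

For each vertex v, BFS finds the shortest path from v back to v.
The shortest such closed walk is l → s → u → m → o → l, length 5.

5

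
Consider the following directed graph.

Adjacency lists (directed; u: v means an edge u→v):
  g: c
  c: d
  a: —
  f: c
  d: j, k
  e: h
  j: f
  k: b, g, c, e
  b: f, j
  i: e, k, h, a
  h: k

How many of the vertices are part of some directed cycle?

9

A vertex is on a directed cycle iff it belongs to a strongly connected component of size ≥ 2 (or has a self-loop).
The vertices on cycles are {b, c, d, e, f, g, h, j, k} — 9 in total.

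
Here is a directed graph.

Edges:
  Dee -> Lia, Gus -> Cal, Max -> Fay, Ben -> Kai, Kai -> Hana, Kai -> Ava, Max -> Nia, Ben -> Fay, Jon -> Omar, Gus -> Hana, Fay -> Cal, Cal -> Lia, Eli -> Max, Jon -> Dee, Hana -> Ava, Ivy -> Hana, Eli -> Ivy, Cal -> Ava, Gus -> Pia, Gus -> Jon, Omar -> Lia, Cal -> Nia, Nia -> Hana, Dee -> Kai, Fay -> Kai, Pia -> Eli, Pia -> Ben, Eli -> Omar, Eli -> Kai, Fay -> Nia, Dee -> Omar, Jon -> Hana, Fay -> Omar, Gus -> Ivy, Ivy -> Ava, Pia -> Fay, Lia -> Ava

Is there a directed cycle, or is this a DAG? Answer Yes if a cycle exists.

No

DFS with white/gray/black marking, starting from Nia:
Nia gray
  Hana gray
    Ava gray
    Ava black
  Hana black
Nia black
Cal gray
  Cal→Nia: Nia black — skip
  Lia gray
    Lia→Ava: Ava black — skip
  Lia black
  Cal→Ava: Ava black — skip
Cal black
Omar gray
  Omar→Lia: Lia black — skip
Omar black
Dee gray
  Dee→Omar: Omar black — skip
  Dee→Lia: Lia black — skip
  Kai gray
    Kai→Ava: Ava black — skip
    Kai→Hana: Hana black — skip
  Kai black
Dee black
Fay gray
  Fay→Cal: Cal black — skip
  Fay→Kai: Kai black — skip
  Fay→Nia: Nia black — skip
  Fay→Omar: Omar black — skip
Fay black
Ivy gray
  Ivy→Ava: Ava black — skip
  Ivy→Hana: Hana black — skip
Ivy black
Pia gray
  Ben gray
    Ben→Kai: Kai black — skip
    Ben→Fay: Fay black — skip
  Ben black
  Eli gray
    Max gray
      Max→Fay: Fay black — skip
      Max→Nia: Nia black — skip
    Max black
    Eli→Kai: Kai black — skip
    Eli→Omar: Omar black — skip
    Eli→Ivy: Ivy black — skip
  Eli black
  Pia→Fay: Fay black — skip
Pia black
Jon gray
  Jon→Hana: Hana black — skip
  Jon→Omar: Omar black — skip
  Jon→Dee: Dee black — skip
Jon black
Gus gray
  Gus→Hana: Hana black — skip
  Gus→Cal: Cal black — skip
  Gus→Pia: Pia black — skip
  Gus→Ivy: Ivy black — skip
  Gus→Jon: Jon black — skip
Gus black
Every edge goes to a white or black vertex — no back edge, so the graph is acyclic.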